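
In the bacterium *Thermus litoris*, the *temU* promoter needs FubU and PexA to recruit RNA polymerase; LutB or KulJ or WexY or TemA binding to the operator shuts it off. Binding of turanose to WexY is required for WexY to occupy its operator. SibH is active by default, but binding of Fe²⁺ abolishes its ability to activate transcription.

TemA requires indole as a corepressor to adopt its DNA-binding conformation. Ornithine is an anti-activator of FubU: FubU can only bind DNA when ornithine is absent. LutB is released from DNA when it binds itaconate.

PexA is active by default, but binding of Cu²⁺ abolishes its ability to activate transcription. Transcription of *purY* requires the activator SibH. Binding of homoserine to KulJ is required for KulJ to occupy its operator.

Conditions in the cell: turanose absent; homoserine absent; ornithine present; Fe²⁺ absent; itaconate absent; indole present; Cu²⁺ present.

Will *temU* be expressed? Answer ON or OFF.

OFF

Ornithine is present, so FubU is inactive.
Itaconate is absent, so LutB is active.
Cu²⁺ is present, so PexA is inactive.
Homoserine is absent, so KulJ is inactive.
Turanose is absent, so WexY is inactive.
Indole is present, so TemA is active.
With repressor LutB bound, *temU* is not transcribed.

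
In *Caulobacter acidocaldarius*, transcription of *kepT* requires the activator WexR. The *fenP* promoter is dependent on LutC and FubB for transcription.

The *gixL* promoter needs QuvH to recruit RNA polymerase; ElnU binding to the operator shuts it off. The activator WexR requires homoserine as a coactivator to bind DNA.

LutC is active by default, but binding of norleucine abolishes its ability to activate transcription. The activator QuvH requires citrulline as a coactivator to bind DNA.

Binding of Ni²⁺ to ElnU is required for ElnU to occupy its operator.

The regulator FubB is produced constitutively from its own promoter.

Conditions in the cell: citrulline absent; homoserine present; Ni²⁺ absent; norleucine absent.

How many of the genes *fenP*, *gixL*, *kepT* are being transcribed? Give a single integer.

Norleucine is absent, so LutC is active.
FubB is produced constitutively and is active.
No repressor is bound and LutC and FubB are active, so *fenP* is transcribed.
→ *fenP* is ON.
Citrulline is absent, so QuvH is inactive.
Ni²⁺ is absent, so ElnU is inactive.
Required activator QuvH is absent, so *gixL* is not transcribed.
→ *gixL* is OFF.
Homoserine is present, so WexR is active.
No repressor is bound and WexR is active, so *kepT* is transcribed.
→ *kepT* is ON.
2 of the 3 genes are transcribed.

2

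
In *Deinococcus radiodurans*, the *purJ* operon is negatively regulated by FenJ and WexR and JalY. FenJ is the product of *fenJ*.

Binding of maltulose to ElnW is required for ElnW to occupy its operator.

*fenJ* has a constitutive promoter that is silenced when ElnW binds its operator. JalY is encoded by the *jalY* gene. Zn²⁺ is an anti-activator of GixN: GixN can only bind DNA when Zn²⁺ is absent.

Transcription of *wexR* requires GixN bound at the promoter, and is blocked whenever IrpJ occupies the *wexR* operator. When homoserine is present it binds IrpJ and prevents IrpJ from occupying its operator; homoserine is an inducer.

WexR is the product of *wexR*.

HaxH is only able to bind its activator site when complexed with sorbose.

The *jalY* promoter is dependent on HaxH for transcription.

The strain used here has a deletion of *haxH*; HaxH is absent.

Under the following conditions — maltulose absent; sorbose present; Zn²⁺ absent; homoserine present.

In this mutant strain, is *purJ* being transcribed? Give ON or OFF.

OFF

Maltulose is absent, so ElnW is inactive.
With no repressor bound, *fenJ* is transcribed.
So FenJ is produced and active.
Homoserine is present, so IrpJ is inactive.
Zn²⁺ is absent, so GixN is active.
No repressor is bound and GixN is active, so *wexR* is transcribed.
So WexR is produced and active.
HaxH is non-functional in this strain, so it has no effect.
Required activator HaxH is absent, so *jalY* is not transcribed.
So JalY is not produced.
With repressor FenJ bound, *purJ* is not transcribed.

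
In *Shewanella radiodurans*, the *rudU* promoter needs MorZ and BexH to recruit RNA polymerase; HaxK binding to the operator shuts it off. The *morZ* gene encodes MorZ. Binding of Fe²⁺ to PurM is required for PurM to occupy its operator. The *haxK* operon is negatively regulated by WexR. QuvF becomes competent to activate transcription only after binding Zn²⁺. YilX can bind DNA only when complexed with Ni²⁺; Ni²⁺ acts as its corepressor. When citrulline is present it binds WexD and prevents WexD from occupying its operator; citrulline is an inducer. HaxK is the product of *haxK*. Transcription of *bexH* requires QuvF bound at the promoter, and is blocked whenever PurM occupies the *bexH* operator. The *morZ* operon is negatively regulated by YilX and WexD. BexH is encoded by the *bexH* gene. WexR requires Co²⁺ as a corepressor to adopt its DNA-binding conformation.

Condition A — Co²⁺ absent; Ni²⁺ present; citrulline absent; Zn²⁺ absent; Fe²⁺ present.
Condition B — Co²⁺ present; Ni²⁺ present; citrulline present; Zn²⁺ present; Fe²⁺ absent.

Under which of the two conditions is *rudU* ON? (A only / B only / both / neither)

neither

Condition A:
Co²⁺ is absent, so WexR is inactive.
With no repressor bound, *haxK* is transcribed.
So HaxK is produced and active.
Ni²⁺ is present, so YilX is active.
Citrulline is absent, so WexD is active.
With repressor YilX bound, *morZ* is not transcribed.
So MorZ is not produced.
Zn²⁺ is absent, so QuvF is inactive.
Fe²⁺ is present, so PurM is active.
With repressor PurM bound, *bexH* is not transcribed.
So BexH is not produced.
With repressor HaxK bound, *rudU* is not transcribed.
→ *rudU* is OFF in A.
Condition B:
Co²⁺ is present, so WexR is active.
With repressor WexR bound, *haxK* is not transcribed.
So HaxK is not produced.
Ni²⁺ is present, so YilX is active.
Citrulline is present, so WexD is inactive.
With repressor YilX bound, *morZ* is not transcribed.
So MorZ is not produced.
Zn²⁺ is present, so QuvF is active.
Fe²⁺ is absent, so PurM is inactive.
No repressor is bound and QuvF is active, so *bexH* is transcribed.
So BexH is produced and active.
Required activator MorZ is absent, so *rudU* is not transcribed.
→ *rudU* is OFF in B.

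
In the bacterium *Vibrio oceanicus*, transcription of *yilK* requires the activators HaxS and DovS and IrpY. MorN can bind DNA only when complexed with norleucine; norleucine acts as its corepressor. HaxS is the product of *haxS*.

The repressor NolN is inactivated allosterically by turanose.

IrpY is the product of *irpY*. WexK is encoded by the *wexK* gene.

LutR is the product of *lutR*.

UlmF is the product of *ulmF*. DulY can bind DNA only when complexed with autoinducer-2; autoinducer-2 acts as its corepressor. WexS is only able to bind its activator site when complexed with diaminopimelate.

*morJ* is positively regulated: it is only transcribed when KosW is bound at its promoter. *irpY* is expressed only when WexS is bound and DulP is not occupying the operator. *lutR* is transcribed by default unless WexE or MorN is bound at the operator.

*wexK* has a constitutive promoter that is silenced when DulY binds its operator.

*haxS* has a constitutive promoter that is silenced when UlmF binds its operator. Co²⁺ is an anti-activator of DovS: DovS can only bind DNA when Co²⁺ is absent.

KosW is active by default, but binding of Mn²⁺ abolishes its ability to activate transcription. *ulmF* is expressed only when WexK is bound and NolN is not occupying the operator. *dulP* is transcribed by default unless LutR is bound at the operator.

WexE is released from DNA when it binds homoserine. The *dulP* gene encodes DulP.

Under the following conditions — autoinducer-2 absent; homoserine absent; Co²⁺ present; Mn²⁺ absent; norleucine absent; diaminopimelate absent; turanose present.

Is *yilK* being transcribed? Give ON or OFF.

OFF

Turanose is present, so NolN is inactive.
Autoinducer-2 is absent, so DulY is inactive.
With no repressor bound, *wexK* is transcribed.
So WexK is produced and active.
No repressor is bound and WexK is active, so *ulmF* is transcribed.
So UlmF is produced and active.
With repressor UlmF bound, *haxS* is not transcribed.
So HaxS is not produced.
Co²⁺ is present, so DovS is inactive.
Homoserine is absent, so WexE is active.
Norleucine is absent, so MorN is inactive.
With repressor WexE bound, *lutR* is not transcribed.
So LutR is not produced.
With no repressor bound, *dulP* is transcribed.
So DulP is produced and active.
Diaminopimelate is absent, so WexS is inactive.
With repressor DulP bound, *irpY* is not transcribed.
So IrpY is not produced.
Required activator HaxS is absent, so *yilK* is not transcribed.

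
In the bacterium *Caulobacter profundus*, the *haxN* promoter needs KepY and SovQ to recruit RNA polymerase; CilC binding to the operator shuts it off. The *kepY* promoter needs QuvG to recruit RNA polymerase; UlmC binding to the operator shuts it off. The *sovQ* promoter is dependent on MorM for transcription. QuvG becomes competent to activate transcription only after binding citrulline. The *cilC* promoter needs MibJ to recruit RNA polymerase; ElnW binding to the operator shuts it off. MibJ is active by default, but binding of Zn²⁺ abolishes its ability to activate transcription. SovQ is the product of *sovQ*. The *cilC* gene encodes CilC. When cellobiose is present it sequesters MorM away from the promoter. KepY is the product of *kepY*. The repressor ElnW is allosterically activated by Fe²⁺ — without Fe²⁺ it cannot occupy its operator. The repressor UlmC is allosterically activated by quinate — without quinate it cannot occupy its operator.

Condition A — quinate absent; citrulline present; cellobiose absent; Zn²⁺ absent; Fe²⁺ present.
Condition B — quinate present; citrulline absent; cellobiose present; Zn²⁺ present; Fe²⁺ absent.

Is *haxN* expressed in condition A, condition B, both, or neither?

A only

Condition A:
Quinate is absent, so UlmC is inactive.
Citrulline is present, so QuvG is active.
No repressor is bound and QuvG is active, so *kepY* is transcribed.
So KepY is produced and active.
Cellobiose is absent, so MorM is active.
No repressor is bound and MorM is active, so *sovQ* is transcribed.
So SovQ is produced and active.
Zn²⁺ is absent, so MibJ is active.
Fe²⁺ is present, so ElnW is active.
With repressor ElnW bound, *cilC* is not transcribed.
So CilC is not produced.
No repressor is bound and KepY and SovQ are active, so *haxN* is transcribed.
→ *haxN* is ON in A.
Condition B:
Quinate is present, so UlmC is active.
Citrulline is absent, so QuvG is inactive.
With repressor UlmC bound, *kepY* is not transcribed.
So KepY is not produced.
Cellobiose is present, so MorM is inactive.
Required activator MorM is absent, so *sovQ* is not transcribed.
So SovQ is not produced.
Zn²⁺ is present, so MibJ is inactive.
Fe²⁺ is absent, so ElnW is inactive.
Required activator MibJ is absent, so *cilC* is not transcribed.
So CilC is not produced.
Required activator KepY is absent, so *haxN* is not transcribed.
→ *haxN* is OFF in B.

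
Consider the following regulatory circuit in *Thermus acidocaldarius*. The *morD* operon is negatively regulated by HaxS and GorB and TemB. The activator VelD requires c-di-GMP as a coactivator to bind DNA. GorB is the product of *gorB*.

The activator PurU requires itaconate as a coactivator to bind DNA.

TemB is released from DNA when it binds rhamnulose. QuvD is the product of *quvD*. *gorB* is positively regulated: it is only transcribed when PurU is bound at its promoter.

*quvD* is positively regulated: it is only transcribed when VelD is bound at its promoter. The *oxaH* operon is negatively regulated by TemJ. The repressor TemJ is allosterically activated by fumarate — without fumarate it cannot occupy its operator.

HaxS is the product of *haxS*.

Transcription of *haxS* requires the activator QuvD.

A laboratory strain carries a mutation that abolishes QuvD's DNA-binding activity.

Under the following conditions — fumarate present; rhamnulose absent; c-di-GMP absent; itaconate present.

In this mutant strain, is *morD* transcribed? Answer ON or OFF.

OFF

QuvD is non-functional in this strain, so it has no effect.
Required activator QuvD is absent, so *haxS* is not transcribed.
So HaxS is not produced.
Itaconate is present, so PurU is active.
No repressor is bound and PurU is active, so *gorB* is transcribed.
So GorB is produced and active.
Rhamnulose is absent, so TemB is active.
With repressor GorB bound, *morD* is not transcribed.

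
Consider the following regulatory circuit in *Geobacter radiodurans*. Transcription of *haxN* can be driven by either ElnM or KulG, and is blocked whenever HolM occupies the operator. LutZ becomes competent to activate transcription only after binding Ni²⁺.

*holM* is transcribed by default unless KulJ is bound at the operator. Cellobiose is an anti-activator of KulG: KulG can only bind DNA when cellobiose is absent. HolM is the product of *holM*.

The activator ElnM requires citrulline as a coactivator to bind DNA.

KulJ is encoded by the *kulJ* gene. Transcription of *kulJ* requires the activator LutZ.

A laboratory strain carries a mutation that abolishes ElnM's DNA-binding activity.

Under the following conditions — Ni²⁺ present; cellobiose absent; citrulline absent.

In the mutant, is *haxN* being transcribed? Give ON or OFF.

ON

ElnM is non-functional in this strain, so it has no effect.
Cellobiose is absent, so KulG is active.
Ni²⁺ is present, so LutZ is active.
No repressor is bound and LutZ is active, so *kulJ* is transcribed.
So KulJ is produced and active.
With repressor KulJ bound, *holM* is not transcribed.
So HolM is not produced.
Activator KulG is present, so *haxN* is transcribed.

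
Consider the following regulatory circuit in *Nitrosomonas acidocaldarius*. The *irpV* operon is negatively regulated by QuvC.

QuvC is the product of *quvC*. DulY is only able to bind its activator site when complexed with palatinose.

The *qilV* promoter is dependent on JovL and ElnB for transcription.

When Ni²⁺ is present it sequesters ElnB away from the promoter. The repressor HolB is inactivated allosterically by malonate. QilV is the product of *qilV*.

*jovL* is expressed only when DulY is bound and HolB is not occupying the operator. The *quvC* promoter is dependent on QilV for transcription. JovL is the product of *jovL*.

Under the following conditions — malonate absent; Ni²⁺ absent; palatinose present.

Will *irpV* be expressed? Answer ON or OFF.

Malonate is absent, so HolB is active.
Palatinose is present, so DulY is active.
With repressor HolB bound, *jovL* is not transcribed.
So JovL is not produced.
Ni²⁺ is absent, so ElnB is active.
Required activator JovL is absent, so *qilV* is not transcribed.
So QilV is not produced.
Required activator QilV is absent, so *quvC* is not transcribed.
So QuvC is not produced.
With no repressor bound, *irpV* is transcribed.

ON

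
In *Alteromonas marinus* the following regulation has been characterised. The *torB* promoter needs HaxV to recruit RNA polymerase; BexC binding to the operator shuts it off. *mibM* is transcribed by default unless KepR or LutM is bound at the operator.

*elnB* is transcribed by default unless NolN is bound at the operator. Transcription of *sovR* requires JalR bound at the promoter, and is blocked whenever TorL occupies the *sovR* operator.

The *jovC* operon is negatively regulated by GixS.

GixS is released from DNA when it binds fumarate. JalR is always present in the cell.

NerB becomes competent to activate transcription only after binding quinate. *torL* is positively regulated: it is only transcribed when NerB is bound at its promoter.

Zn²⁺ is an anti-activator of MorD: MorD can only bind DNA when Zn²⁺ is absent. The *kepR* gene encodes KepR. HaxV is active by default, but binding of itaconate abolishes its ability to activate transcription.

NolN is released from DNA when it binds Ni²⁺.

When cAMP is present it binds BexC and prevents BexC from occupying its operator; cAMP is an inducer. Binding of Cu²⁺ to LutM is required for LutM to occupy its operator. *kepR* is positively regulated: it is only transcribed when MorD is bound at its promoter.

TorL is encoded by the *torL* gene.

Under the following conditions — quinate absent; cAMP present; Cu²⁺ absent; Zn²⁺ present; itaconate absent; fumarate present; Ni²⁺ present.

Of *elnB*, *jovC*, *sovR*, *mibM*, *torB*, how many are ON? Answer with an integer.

5

Ni²⁺ is present, so NolN is inactive.
With no repressor bound, *elnB* is transcribed.
→ *elnB* is ON.
Fumarate is present, so GixS is inactive.
With no repressor bound, *jovC* is transcribed.
→ *jovC* is ON.
Quinate is absent, so NerB is inactive.
Required activator NerB is absent, so *torL* is not transcribed.
So TorL is not produced.
JalR is produced constitutively and is active.
No repressor is bound and JalR is active, so *sovR* is transcribed.
→ *sovR* is ON.
Zn²⁺ is present, so MorD is inactive.
Required activator MorD is absent, so *kepR* is not transcribed.
So KepR is not produced.
Cu²⁺ is absent, so LutM is inactive.
With no repressor bound, *mibM* is transcribed.
→ *mibM* is ON.
cAMP is present, so BexC is inactive.
Itaconate is absent, so HaxV is active.
No repressor is bound and HaxV is active, so *torB* is transcribed.
→ *torB* is ON.
5 of the 5 genes are transcribed.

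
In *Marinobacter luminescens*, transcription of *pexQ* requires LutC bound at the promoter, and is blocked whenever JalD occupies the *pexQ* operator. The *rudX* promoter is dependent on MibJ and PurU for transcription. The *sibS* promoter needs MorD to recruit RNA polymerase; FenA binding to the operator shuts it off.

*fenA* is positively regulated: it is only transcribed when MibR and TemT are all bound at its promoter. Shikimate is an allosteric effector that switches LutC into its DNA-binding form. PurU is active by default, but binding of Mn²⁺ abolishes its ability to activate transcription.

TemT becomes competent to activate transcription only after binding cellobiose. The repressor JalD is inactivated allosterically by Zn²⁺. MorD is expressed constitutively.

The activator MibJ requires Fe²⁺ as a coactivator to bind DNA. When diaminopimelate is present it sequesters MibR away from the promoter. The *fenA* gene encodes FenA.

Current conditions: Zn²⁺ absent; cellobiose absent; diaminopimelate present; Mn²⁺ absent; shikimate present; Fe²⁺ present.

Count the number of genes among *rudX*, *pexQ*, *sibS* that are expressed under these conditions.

Fe²⁺ is present, so MibJ is active.
Mn²⁺ is absent, so PurU is active.
No repressor is bound and MibJ and PurU are active, so *rudX* is transcribed.
→ *rudX* is ON.
Zn²⁺ is absent, so JalD is active.
Shikimate is present, so LutC is active.
With repressor JalD bound, *pexQ* is not transcribed.
→ *pexQ* is OFF.
MorD is produced constitutively and is active.
Diaminopimelate is present, so MibR is inactive.
Cellobiose is absent, so TemT is inactive.
Required activator MibR is absent, so *fenA* is not transcribed.
So FenA is not produced.
No repressor is bound and MorD is active, so *sibS* is transcribed.
→ *sibS* is ON.
2 of the 3 genes are transcribed.

2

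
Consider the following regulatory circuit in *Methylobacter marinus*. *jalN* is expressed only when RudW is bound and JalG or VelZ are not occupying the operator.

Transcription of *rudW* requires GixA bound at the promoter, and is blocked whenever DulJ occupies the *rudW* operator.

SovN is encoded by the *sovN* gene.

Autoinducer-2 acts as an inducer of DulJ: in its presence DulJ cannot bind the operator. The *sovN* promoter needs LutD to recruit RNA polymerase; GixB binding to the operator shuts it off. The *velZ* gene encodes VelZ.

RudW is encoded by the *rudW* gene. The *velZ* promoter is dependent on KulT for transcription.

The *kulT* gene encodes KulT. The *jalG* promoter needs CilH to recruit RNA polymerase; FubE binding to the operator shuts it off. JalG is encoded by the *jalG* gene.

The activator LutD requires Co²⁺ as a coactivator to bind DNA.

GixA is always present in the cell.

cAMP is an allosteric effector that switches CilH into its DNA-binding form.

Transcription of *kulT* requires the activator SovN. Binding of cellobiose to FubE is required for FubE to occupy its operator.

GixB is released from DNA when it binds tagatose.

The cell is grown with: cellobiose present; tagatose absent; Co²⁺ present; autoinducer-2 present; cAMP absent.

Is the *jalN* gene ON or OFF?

ON

Cellobiose is present, so FubE is active.
cAMP is absent, so CilH is inactive.
With repressor FubE bound, *jalG* is not transcribed.
So JalG is not produced.
GixA is produced constitutively and is active.
Autoinducer-2 is present, so DulJ is inactive.
No repressor is bound and GixA is active, so *rudW* is transcribed.
So RudW is produced and active.
Tagatose is absent, so GixB is active.
Co²⁺ is present, so LutD is active.
With repressor GixB bound, *sovN* is not transcribed.
So SovN is not produced.
Required activator SovN is absent, so *kulT* is not transcribed.
So KulT is not produced.
Required activator KulT is absent, so *velZ* is not transcribed.
So VelZ is not produced.
No repressor is bound and RudW is active, so *jalN* is transcribed.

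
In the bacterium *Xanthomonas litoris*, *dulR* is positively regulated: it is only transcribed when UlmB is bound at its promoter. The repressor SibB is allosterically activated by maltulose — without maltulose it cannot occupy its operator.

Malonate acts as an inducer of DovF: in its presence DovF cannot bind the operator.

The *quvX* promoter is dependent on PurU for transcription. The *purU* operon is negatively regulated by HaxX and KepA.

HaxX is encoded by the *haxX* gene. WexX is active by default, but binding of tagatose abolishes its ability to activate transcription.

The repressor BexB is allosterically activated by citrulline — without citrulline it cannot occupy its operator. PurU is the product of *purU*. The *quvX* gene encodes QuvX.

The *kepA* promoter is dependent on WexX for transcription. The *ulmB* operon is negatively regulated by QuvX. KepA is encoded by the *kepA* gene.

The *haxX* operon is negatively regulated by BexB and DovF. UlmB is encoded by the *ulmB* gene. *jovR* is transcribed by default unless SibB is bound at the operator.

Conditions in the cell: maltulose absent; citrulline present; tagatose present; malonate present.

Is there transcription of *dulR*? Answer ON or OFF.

Citrulline is present, so BexB is active.
Malonate is present, so DovF is inactive.
With repressor BexB bound, *haxX* is not transcribed.
So HaxX is not produced.
Tagatose is present, so WexX is inactive.
Required activator WexX is absent, so *kepA* is not transcribed.
So KepA is not produced.
With no repressor bound, *purU* is transcribed.
So PurU is produced and active.
No repressor is bound and PurU is active, so *quvX* is transcribed.
So QuvX is produced and active.
With repressor QuvX bound, *ulmB* is not transcribed.
So UlmB is not produced.
Required activator UlmB is absent, so *dulR* is not transcribed.

OFF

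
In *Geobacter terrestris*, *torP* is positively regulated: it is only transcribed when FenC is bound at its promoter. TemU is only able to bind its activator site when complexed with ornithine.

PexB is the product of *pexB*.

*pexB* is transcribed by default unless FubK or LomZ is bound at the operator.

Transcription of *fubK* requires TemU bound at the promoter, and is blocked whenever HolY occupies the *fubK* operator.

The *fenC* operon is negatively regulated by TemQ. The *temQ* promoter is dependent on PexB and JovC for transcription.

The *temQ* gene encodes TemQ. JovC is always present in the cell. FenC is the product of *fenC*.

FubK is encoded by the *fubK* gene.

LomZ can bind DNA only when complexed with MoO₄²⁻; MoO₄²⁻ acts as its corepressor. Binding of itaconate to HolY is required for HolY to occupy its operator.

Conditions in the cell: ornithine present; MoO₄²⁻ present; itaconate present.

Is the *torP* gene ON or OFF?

ON

Ornithine is present, so TemU is active.
Itaconate is present, so HolY is active.
With repressor HolY bound, *fubK* is not transcribed.
So FubK is not produced.
MoO₄²⁻ is present, so LomZ is active.
With repressor LomZ bound, *pexB* is not transcribed.
So PexB is not produced.
JovC is produced constitutively and is active.
Required activator PexB is absent, so *temQ* is not transcribed.
So TemQ is not produced.
With no repressor bound, *fenC* is transcribed.
So FenC is produced and active.
No repressor is bound and FenC is active, so *torP* is transcribed.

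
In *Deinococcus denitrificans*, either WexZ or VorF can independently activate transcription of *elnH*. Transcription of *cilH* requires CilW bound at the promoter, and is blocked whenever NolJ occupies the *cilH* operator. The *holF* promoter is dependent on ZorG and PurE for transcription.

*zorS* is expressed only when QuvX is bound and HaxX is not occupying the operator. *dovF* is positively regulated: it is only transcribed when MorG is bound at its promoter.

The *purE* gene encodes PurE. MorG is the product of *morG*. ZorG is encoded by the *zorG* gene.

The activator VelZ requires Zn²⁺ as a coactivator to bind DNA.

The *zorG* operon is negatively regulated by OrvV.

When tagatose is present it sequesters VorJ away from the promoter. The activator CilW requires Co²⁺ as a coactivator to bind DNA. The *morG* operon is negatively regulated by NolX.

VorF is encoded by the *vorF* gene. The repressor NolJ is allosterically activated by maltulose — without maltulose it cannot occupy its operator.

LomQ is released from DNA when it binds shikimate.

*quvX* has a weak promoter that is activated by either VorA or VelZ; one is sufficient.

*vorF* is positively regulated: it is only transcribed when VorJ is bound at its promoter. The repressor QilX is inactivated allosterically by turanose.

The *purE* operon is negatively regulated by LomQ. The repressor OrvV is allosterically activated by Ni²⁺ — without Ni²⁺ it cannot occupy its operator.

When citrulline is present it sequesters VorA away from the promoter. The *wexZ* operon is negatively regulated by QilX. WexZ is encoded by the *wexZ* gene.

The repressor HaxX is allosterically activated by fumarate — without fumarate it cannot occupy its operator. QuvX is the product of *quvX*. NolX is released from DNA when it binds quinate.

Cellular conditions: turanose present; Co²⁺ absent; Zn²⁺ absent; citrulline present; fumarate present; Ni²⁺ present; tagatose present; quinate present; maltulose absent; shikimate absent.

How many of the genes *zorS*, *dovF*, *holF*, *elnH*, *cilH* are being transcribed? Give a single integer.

Fumarate is present, so HaxX is active.
Citrulline is present, so VorA is inactive.
Zn²⁺ is absent, so VelZ is inactive.
No activator is available at the *quvX* promoter, so *quvX* is not transcribed.
So QuvX is not produced.
With repressor HaxX bound, *zorS* is not transcribed.
→ *zorS* is OFF.
Quinate is present, so NolX is inactive.
With no repressor bound, *morG* is transcribed.
So MorG is produced and active.
No repressor is bound and MorG is active, so *dovF* is transcribed.
→ *dovF* is ON.
Ni²⁺ is present, so OrvV is active.
With repressor OrvV bound, *zorG* is not transcribed.
So ZorG is not produced.
Shikimate is absent, so LomQ is active.
With repressor LomQ bound, *purE* is not transcribed.
So PurE is not produced.
Required activator ZorG is absent, so *holF* is not transcribed.
→ *holF* is OFF.
Turanose is present, so QilX is inactive.
With no repressor bound, *wexZ* is transcribed.
So WexZ is produced and active.
Tagatose is present, so VorJ is inactive.
Required activator VorJ is absent, so *vorF* is not transcribed.
So VorF is not produced.
Activator WexZ is present, so *elnH* is transcribed.
→ *elnH* is ON.
Maltulose is absent, so NolJ is inactive.
Co²⁺ is absent, so CilW is inactive.
Required activator CilW is absent, so *cilH* is not transcribed.
→ *cilH* is OFF.
2 of the 5 genes are transcribed.

2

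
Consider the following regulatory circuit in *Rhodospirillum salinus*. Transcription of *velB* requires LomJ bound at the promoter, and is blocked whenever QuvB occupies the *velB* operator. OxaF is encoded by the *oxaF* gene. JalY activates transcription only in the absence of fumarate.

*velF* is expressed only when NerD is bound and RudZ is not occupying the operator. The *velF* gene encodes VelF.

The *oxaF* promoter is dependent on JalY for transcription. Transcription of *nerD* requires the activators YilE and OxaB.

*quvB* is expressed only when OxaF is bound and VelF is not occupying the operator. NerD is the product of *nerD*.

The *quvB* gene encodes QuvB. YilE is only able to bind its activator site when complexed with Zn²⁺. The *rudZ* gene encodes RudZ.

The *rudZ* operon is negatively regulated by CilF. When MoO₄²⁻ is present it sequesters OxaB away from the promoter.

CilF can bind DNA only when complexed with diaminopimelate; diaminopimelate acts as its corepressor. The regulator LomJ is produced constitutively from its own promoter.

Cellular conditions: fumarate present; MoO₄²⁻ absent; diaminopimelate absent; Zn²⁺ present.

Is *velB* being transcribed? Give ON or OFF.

ON

LomJ is produced constitutively and is active.
Fumarate is present, so JalY is inactive.
Required activator JalY is absent, so *oxaF* is not transcribed.
So OxaF is not produced.
Diaminopimelate is absent, so CilF is inactive.
With no repressor bound, *rudZ* is transcribed.
So RudZ is produced and active.
Zn²⁺ is present, so YilE is active.
MoO₄²⁻ is absent, so OxaB is active.
No repressor is bound and YilE and OxaB are active, so *nerD* is transcribed.
So NerD is produced and active.
With repressor RudZ bound, *velF* is not transcribed.
So VelF is not produced.
Required activator OxaF is absent, so *quvB* is not transcribed.
So QuvB is not produced.
No repressor is bound and LomJ is active, so *velB* is transcribed.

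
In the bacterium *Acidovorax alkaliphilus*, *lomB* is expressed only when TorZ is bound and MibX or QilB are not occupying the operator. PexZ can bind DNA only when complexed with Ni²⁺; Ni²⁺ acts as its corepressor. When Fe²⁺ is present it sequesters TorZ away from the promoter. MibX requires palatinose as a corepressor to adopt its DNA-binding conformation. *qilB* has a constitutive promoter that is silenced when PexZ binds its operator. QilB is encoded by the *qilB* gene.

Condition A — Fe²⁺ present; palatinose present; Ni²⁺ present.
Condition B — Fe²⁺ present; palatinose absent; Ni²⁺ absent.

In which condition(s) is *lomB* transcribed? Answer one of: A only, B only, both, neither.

Condition A:
Fe²⁺ is present, so TorZ is inactive.
Palatinose is present, so MibX is active.
Ni²⁺ is present, so PexZ is active.
With repressor PexZ bound, *qilB* is not transcribed.
So QilB is not produced.
With repressor MibX bound, *lomB* is not transcribed.
→ *lomB* is OFF in A.
Condition B:
Fe²⁺ is present, so TorZ is inactive.
Palatinose is absent, so MibX is inactive.
Ni²⁺ is absent, so PexZ is inactive.
With no repressor bound, *qilB* is transcribed.
So QilB is produced and active.
With repressor QilB bound, *lomB* is not transcribed.
→ *lomB* is OFF in B.

neither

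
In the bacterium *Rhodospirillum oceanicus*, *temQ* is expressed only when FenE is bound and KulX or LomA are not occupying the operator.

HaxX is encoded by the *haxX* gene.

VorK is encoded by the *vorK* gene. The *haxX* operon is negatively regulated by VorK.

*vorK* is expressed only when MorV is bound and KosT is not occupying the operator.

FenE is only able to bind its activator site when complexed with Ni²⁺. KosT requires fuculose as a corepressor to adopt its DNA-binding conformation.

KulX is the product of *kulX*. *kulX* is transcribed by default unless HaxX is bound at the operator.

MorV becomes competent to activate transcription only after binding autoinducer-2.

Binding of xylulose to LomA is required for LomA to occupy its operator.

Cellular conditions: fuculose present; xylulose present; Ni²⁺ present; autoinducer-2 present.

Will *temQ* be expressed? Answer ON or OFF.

OFF

Fuculose is present, so KosT is active.
Autoinducer-2 is present, so MorV is active.
With repressor KosT bound, *vorK* is not transcribed.
So VorK is not produced.
With no repressor bound, *haxX* is transcribed.
So HaxX is produced and active.
With repressor HaxX bound, *kulX* is not transcribed.
So KulX is not produced.
Ni²⁺ is present, so FenE is active.
Xylulose is present, so LomA is active.
With repressor LomA bound, *temQ* is not transcribed.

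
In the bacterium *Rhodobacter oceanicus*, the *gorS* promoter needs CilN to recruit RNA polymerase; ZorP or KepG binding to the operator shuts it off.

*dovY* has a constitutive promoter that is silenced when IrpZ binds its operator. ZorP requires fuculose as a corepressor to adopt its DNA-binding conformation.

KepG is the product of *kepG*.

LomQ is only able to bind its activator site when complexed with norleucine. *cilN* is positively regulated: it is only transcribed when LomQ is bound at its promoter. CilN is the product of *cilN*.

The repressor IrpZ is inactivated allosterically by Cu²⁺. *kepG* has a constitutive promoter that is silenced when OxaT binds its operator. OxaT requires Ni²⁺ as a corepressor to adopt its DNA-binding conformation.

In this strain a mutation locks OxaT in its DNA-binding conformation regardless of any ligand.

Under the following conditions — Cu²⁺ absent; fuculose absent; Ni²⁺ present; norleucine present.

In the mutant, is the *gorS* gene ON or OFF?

Fuculose is absent, so ZorP is inactive.
OxaT is constitutively active in this strain.
With repressor OxaT bound, *kepG* is not transcribed.
So KepG is not produced.
Norleucine is present, so LomQ is active.
No repressor is bound and LomQ is active, so *cilN* is transcribed.
So CilN is produced and active.
No repressor is bound and CilN is active, so *gorS* is transcribed.

ON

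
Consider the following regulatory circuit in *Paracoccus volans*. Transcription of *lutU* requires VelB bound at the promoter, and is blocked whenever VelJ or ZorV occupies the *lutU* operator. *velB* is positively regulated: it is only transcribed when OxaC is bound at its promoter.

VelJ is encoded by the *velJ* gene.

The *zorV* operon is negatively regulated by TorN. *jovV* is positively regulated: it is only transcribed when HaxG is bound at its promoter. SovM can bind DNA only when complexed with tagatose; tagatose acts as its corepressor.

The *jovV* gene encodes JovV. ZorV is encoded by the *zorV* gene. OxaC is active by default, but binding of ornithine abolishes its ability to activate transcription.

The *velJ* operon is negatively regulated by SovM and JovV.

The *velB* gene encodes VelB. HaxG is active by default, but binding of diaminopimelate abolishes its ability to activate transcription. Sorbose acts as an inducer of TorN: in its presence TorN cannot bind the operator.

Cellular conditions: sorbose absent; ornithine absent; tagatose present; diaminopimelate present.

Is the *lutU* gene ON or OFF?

ON

Tagatose is present, so SovM is active.
Diaminopimelate is present, so HaxG is inactive.
Required activator HaxG is absent, so *jovV* is not transcribed.
So JovV is not produced.
With repressor SovM bound, *velJ* is not transcribed.
So VelJ is not produced.
Ornithine is absent, so OxaC is active.
No repressor is bound and OxaC is active, so *velB* is transcribed.
So VelB is produced and active.
Sorbose is absent, so TorN is active.
With repressor TorN bound, *zorV* is not transcribed.
So ZorV is not produced.
No repressor is bound and VelB is active, so *lutU* is transcribed.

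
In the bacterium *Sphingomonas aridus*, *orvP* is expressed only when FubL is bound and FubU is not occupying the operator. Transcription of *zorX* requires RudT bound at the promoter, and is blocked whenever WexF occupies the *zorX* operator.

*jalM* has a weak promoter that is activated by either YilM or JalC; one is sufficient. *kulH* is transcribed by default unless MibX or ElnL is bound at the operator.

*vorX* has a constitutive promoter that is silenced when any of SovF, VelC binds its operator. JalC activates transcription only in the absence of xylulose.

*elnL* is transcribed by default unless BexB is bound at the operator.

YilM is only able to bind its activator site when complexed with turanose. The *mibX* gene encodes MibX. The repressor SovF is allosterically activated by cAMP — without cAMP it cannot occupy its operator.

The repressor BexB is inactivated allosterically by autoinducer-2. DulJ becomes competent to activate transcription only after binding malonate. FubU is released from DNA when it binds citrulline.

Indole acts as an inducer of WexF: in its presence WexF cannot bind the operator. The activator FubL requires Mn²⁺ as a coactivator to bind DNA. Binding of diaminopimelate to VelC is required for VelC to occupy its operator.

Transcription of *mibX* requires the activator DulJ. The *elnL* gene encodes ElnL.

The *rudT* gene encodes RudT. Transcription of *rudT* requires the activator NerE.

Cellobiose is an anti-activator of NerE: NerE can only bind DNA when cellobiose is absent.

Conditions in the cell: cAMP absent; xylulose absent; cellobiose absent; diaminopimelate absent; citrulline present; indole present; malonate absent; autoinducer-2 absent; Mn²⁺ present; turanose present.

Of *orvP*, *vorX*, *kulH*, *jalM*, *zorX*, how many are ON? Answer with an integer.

Citrulline is present, so FubU is inactive.
Mn²⁺ is present, so FubL is active.
No repressor is bound and FubL is active, so *orvP* is transcribed.
→ *orvP* is ON.
cAMP is absent, so SovF is inactive.
Diaminopimelate is absent, so VelC is inactive.
With no repressor bound, *vorX* is transcribed.
→ *vorX* is ON.
Malonate is absent, so DulJ is inactive.
Required activator DulJ is absent, so *mibX* is not transcribed.
So MibX is not produced.
Autoinducer-2 is absent, so BexB is active.
With repressor BexB bound, *elnL* is not transcribed.
So ElnL is not produced.
With no repressor bound, *kulH* is transcribed.
→ *kulH* is ON.
Turanose is present, so YilM is active.
Xylulose is absent, so JalC is active.
Activator YilM is present, so *jalM* is transcribed.
→ *jalM* is ON.
Indole is present, so WexF is inactive.
Cellobiose is absent, so NerE is active.
No repressor is bound and NerE is active, so *rudT* is transcribed.
So RudT is produced and active.
No repressor is bound and RudT is active, so *zorX* is transcribed.
→ *zorX* is ON.
5 of the 5 genes are transcribed.

5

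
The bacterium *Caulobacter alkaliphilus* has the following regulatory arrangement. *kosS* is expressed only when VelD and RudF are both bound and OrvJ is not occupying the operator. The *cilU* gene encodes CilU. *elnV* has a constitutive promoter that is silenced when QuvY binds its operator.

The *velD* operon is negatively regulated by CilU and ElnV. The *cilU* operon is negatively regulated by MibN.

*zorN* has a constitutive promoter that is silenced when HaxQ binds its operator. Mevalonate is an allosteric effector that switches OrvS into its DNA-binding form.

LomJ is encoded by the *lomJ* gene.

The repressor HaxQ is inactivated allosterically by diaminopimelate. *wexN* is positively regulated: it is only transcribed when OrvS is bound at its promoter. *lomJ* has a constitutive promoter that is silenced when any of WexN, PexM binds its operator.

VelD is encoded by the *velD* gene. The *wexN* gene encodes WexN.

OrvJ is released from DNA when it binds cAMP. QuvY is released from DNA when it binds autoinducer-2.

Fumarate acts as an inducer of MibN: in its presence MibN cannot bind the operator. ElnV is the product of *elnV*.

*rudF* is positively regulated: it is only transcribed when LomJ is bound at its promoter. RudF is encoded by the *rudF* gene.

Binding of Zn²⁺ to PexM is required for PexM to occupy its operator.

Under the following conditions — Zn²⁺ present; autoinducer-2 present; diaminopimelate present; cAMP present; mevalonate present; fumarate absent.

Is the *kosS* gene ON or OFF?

cAMP is present, so OrvJ is inactive.
Fumarate is absent, so MibN is active.
With repressor MibN bound, *cilU* is not transcribed.
So CilU is not produced.
Autoinducer-2 is present, so QuvY is inactive.
With no repressor bound, *elnV* is transcribed.
So ElnV is produced and active.
With repressor ElnV bound, *velD* is not transcribed.
So VelD is not produced.
Mevalonate is present, so OrvS is active.
No repressor is bound and OrvS is active, so *wexN* is transcribed.
So WexN is produced and active.
Zn²⁺ is present, so PexM is active.
With repressor WexN bound, *lomJ* is not transcribed.
So LomJ is not produced.
Required activator LomJ is absent, so *rudF* is not transcribed.
So RudF is not produced.
Required activator VelD is absent, so *kosS* is not transcribed.

OFF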